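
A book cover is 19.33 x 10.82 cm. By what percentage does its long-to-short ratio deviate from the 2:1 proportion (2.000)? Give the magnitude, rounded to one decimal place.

10.7%

Ratio = 19.33 / 10.82 ≈ 1.7865.
Ideal 2:1 = 2.0000. |1.7865 − 2.0000| / 2.0000 ≈ 10.68% → 10.7%.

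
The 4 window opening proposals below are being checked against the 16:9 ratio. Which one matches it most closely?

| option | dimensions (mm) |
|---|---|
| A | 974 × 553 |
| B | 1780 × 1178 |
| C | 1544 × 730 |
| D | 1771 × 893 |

A

Target 16:9 ≈ 1.778.
A: 1.761 (Δ0.017)  B: 1.511 (Δ0.267)  C: 2.115 (Δ0.337)  D: 1.983 (Δ0.205)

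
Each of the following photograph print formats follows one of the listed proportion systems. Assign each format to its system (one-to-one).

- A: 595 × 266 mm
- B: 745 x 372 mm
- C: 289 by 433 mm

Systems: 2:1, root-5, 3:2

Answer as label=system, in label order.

A = 595/266 ≈ 2.237 → root-5 (2.236)
B = 745/372 ≈ 2.003 → 2:1 (2.000)
C = 433/289 ≈ 1.498 → 3:2 (1.500)

A=root-5, B=2:1, C=3:2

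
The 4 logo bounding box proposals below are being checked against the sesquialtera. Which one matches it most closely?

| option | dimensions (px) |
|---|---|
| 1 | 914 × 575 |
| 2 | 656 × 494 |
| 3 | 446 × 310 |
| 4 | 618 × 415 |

4

Ratios (long/short): 1 ≈ 1.590; 2 ≈ 1.328; 3 ≈ 1.439; 4 ≈ 1.489.
3:2 ≈ 1.500; option 4 is nearest (Δ 0.011).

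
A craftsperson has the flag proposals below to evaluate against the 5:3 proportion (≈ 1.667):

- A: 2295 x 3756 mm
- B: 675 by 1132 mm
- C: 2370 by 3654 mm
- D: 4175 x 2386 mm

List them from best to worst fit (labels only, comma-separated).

Ratios: A = 3756 / 2295 ≈ 1.637; B = 1132 / 675 ≈ 1.677; C = 3654 / 2370 ≈ 1.542; D = 4175 / 2386 ≈ 1.750.
|Δ from 1.667|: A 0.030; B 0.010; C 0.125; D 0.083.

B, A, D, C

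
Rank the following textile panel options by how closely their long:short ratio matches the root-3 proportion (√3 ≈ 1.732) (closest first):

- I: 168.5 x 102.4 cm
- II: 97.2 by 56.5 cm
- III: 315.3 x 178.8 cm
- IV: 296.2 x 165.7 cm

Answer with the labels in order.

I: 168.5/102.4 ≈ 1.646 → |1.646 − 1.732| = 0.086
II: 97.2/56.5 ≈ 1.720 → |1.720 − 1.732| = 0.012
III: 315.3/178.8 ≈ 1.763 → |1.763 − 1.732| = 0.031
IV: 296.2/165.7 ≈ 1.788 → |1.788 − 1.732| = 0.056

II, III, IV, I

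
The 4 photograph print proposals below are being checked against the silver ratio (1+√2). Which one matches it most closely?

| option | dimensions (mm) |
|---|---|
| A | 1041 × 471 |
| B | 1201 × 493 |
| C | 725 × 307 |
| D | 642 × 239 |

B

Ratios (long/short): A ≈ 2.210; B ≈ 2.436; C ≈ 2.362; D ≈ 2.686.
silver ratio ≈ 2.414; option B is nearest (Δ 0.022).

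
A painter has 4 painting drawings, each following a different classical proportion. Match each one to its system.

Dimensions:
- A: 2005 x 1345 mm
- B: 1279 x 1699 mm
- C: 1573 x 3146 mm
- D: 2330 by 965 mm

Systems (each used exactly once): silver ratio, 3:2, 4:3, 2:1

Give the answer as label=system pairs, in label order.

A=3:2, B=4:3, C=2:1, D=silver ratio

A = 2005/1345 ≈ 1.491 → 3:2 (1.500)
B = 1699/1279 ≈ 1.328 → 4:3 (1.333)
C = 3146/1573 ≈ 2.000 → 2:1 (2.000)
D = 2330/965 ≈ 2.415 → silver ratio (2.414)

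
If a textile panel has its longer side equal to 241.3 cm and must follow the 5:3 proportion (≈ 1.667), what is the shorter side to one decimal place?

144.8 cm

5:3 ≈ 1.66667.
Shorter side = 241.3 ÷ 1.66667 ≈ 144.780 → 144.8 cm.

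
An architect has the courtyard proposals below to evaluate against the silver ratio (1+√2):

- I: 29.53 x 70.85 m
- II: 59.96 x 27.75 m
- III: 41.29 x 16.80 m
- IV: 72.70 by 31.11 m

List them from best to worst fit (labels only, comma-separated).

Ratios: I = 70.85 / 29.53 ≈ 2.399; II = 59.96 / 27.75 ≈ 2.161; III = 41.29 / 16.80 ≈ 2.458; IV = 72.70 / 31.11 ≈ 2.337.
|Δ from 2.414|: I 0.015; II 0.253; III 0.044; IV 0.077.

I, III, IV, II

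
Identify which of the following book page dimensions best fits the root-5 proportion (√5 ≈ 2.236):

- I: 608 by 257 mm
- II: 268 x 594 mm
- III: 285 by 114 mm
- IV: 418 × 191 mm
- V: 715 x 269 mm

II

Ratios (long/short): I ≈ 2.366; II ≈ 2.216; III ≈ 2.500; IV ≈ 2.188; V ≈ 2.658.
root-5 ≈ 2.236; option II is nearest (Δ 0.020).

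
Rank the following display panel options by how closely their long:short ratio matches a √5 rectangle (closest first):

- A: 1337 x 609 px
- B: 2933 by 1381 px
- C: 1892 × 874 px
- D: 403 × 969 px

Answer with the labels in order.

A: 1337/609 ≈ 2.195 → |2.195 − 2.236| = 0.041
B: 2933/1381 ≈ 2.124 → |2.124 − 2.236| = 0.112
C: 1892/874 ≈ 2.165 → |2.165 − 2.236| = 0.071
D: 969/403 ≈ 2.404 → |2.404 − 2.236| = 0.168

A, C, B, D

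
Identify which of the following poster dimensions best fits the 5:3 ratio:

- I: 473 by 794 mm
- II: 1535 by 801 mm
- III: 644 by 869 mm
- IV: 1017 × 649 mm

I

Target 5:3 ≈ 1.667.
I: 1.679 (Δ0.012)  II: 1.916 (Δ0.249)  III: 1.349 (Δ0.318)  IV: 1.567 (Δ0.100)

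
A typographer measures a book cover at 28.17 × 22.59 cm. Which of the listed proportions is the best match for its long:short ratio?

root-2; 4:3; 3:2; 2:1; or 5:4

28.17/22.59 ≈ 1.247. Nearest candidates are 5:4 (1.250, off by 0.003) and 4:3 (1.333, off by 0.086).

5:4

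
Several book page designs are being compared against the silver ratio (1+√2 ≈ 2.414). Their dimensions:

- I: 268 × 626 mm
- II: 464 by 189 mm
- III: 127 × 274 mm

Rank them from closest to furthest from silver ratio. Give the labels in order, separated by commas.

Ratios: I = 626 / 268 ≈ 2.336; II = 464 / 189 ≈ 2.455; III = 274 / 127 ≈ 2.157.
|Δ from 2.414|: I 0.078; II 0.041; III 0.257.

II, I, III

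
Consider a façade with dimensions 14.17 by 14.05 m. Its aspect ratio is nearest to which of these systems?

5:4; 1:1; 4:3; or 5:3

1:1

14.17/14.05 ≈ 1.009. Nearest candidates are 1:1 (1.000, off by 0.009) and 5:4 (1.250, off by 0.241).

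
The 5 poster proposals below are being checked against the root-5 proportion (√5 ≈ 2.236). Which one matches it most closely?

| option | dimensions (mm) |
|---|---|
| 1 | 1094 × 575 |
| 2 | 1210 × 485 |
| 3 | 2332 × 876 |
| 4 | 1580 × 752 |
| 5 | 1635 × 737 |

5

Ratios (long/short): 1 ≈ 1.903; 2 ≈ 2.495; 3 ≈ 2.662; 4 ≈ 2.101; 5 ≈ 2.218.
root-5 ≈ 2.236; option 5 is nearest (Δ 0.018).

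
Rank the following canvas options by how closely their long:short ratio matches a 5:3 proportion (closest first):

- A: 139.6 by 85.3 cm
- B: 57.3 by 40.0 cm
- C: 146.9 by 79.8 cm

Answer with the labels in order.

A, C, B

Ratios: A = 139.6 / 85.3 ≈ 1.637; B = 57.3 / 40.0 ≈ 1.432; C = 146.9 / 79.8 ≈ 1.841.
|Δ from 1.667|: A 0.030; B 0.235; C 0.174.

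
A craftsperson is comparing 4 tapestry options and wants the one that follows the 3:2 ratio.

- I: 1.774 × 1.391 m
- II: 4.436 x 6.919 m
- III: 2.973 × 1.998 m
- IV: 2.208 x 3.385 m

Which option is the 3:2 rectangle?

Target 3:2 ≈ 1.500.
I: 1.275 (Δ0.225)  II: 1.560 (Δ0.060)  III: 1.488 (Δ0.012)  IV: 1.533 (Δ0.033)

III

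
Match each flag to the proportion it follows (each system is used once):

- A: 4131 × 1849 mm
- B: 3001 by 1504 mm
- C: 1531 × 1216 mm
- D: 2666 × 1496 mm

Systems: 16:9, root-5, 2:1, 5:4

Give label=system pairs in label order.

A=root-5, B=2:1, C=5:4, D=16:9

A = 4131/1849 ≈ 2.234 → root-5 (2.236)
B = 3001/1504 ≈ 1.995 → 2:1 (2.000)
C = 1531/1216 ≈ 1.259 → 5:4 (1.250)
D = 2666/1496 ≈ 1.782 → 16:9 (1.778)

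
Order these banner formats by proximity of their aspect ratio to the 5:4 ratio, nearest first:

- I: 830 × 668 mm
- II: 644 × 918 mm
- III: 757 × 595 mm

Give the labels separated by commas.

I, III, II

I: 830/668 ≈ 1.243 → |1.243 − 1.250| = 0.007
II: 918/644 ≈ 1.425 → |1.425 − 1.250| = 0.175
III: 757/595 ≈ 1.272 → |1.272 − 1.250| = 0.022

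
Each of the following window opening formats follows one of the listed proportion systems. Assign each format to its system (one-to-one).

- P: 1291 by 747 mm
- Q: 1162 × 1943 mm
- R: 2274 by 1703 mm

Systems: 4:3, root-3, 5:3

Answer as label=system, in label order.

Ratios: P ≈ 1.728; Q ≈ 1.672; R ≈ 1.335.
Targets: 4:3 ≈ 1.333; root-3 ≈ 1.732; 5:3 ≈ 1.667.

P=root-3, Q=5:3, R=4:3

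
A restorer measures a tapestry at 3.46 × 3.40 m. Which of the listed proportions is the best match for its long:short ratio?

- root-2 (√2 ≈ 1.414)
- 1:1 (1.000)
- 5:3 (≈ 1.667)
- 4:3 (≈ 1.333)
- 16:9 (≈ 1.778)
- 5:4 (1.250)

1:1

3.46/3.40 ≈ 1.018. Nearest candidates are 1:1 (1.000, off by 0.018) and 5:4 (1.250, off by 0.232).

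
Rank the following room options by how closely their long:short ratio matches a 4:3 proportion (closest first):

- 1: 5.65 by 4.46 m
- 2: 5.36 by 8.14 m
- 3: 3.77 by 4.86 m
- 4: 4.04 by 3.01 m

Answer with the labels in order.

4, 3, 1, 2

1: 5.65/4.46 ≈ 1.267 → |1.267 − 1.333| = 0.066
2: 8.14/5.36 ≈ 1.519 → |1.519 − 1.333| = 0.186
3: 4.86/3.77 ≈ 1.289 → |1.289 − 1.333| = 0.044
4: 4.04/3.01 ≈ 1.342 → |1.342 − 1.333| = 0.009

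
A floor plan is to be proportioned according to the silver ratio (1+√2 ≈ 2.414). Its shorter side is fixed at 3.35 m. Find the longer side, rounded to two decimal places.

silver ratio ≈ 2.41421.
Longer side = 3.35 × 2.41421 ≈ 8.0876 → 8.09 m.

8.09 m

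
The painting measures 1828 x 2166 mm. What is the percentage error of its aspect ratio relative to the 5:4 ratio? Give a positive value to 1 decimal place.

Ratio = 2166 / 1828 ≈ 1.1849.
Ideal 5:4 = 1.2500. |1.1849 − 1.2500| / 1.2500 ≈ 5.21% → 5.2%.

5.2%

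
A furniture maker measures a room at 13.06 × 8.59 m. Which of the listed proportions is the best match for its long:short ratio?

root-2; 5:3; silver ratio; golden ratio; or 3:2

3:2

Ratio = 13.06 / 8.59 ≈ 1.520.
Distances: root-2 1.414 (Δ 0.106); 5:3 1.667 (Δ 0.147); silver ratio 2.414 (Δ 0.894); golden ratio 1.618 (Δ 0.098); 3:2 1.500 (Δ 0.020).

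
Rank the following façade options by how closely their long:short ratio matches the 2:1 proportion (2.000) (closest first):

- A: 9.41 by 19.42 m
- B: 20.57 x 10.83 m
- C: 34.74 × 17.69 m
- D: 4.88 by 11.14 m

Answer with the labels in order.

C, A, B, D

A: 19.42/9.41 ≈ 2.064 → |2.064 − 2.000| = 0.064
B: 20.57/10.83 ≈ 1.899 → |1.899 − 2.000| = 0.101
C: 34.74/17.69 ≈ 1.964 → |1.964 − 2.000| = 0.036
D: 11.14/4.88 ≈ 2.283 → |2.283 − 2.000| = 0.283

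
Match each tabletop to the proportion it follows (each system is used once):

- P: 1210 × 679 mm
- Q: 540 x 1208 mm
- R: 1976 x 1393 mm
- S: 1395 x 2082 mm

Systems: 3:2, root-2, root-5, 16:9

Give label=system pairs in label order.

P=16:9, Q=root-5, R=root-2, S=3:2

Ratios: P ≈ 1.782; Q ≈ 2.237; R ≈ 1.419; S ≈ 1.492.
Targets: 3:2 ≈ 1.500; root-2 ≈ 1.414; root-5 ≈ 2.236; 16:9 ≈ 1.778.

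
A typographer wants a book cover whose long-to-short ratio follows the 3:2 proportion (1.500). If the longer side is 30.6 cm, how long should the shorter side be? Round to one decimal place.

20.4 cm

3:2 = 1.50000.
Shorter side = 30.6 ÷ 1.50000 ≈ 20.400 → 20.4 cm.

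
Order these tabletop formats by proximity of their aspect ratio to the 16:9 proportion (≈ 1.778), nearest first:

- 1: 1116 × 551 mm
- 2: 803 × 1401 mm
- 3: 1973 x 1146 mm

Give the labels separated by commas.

2, 3, 1

Ratios: 1 = 1116 / 551 ≈ 2.025; 2 = 1401 / 803 ≈ 1.745; 3 = 1973 / 1146 ≈ 1.722.
|Δ from 1.778|: 1 0.247; 2 0.033; 3 0.056.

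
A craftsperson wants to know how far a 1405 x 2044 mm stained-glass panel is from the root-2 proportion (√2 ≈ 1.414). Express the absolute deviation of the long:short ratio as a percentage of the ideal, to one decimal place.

2.9%

Ratio = 2044 / 1405 ≈ 1.4548.
Ideal root-2 ≈ 1.4142. |1.4548 − 1.4142| / 1.4142 ≈ 2.87% → 2.9%.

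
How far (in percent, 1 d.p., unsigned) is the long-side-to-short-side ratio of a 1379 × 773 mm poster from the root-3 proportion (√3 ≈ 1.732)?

3.0%

Ratio = 1379 / 773 ≈ 1.7840.
Ideal root-3 ≈ 1.7321. |1.7840 − 1.7321| / 1.7321 ≈ 3.00% → 3.0%.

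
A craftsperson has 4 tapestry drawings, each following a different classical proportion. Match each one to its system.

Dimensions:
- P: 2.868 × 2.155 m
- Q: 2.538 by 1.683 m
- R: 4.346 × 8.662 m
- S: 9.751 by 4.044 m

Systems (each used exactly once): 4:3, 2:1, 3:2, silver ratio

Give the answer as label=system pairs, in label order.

Ratios: P ≈ 1.331; Q ≈ 1.508; R ≈ 1.993; S ≈ 2.411.
Targets: 4:3 ≈ 1.333; 2:1 ≈ 2.000; 3:2 ≈ 1.500; silver ratio ≈ 2.414.

P=4:3, Q=3:2, R=2:1, S=silver ratio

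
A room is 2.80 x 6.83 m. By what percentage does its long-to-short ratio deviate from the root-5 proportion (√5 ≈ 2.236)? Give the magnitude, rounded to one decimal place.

Ratio = 6.83 / 2.80 ≈ 2.4393.
Ideal root-5 ≈ 2.2361. |2.4393 − 2.2361| / 2.2361 ≈ 9.09% → 9.1%.

9.1%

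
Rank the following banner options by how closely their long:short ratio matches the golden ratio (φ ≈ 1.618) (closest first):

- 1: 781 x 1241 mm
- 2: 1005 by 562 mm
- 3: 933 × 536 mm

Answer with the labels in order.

1, 3, 2

1: 1241/781 ≈ 1.589 → |1.589 − 1.618| = 0.029
2: 1005/562 ≈ 1.788 → |1.788 − 1.618| = 0.170
3: 933/536 ≈ 1.741 → |1.741 − 1.618| = 0.123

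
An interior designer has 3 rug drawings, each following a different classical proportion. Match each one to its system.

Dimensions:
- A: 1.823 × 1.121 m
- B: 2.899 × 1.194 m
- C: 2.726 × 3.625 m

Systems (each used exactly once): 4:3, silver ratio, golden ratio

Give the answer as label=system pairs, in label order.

Ratios: A ≈ 1.626; B ≈ 2.428; C ≈ 1.330.
Targets: 4:3 ≈ 1.333; silver ratio ≈ 2.414; golden ratio ≈ 1.618.

A=golden ratio, B=silver ratio, C=4:3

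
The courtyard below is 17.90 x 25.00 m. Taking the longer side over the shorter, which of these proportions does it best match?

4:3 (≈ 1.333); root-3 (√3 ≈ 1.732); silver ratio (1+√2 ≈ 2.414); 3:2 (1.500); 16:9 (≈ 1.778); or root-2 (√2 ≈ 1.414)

25.00/17.90 ≈ 1.397. Nearest candidates are root-2 (1.414, off by 0.017) and 4:3 (1.333, off by 0.064).

root-2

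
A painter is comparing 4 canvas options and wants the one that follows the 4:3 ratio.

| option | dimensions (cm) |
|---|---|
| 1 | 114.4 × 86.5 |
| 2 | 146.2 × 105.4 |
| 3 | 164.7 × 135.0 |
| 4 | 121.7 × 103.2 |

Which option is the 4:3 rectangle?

1

Target 4:3 ≈ 1.333.
1: 1.323 (Δ0.010)  2: 1.387 (Δ0.054)  3: 1.220 (Δ0.113)  4: 1.179 (Δ0.154)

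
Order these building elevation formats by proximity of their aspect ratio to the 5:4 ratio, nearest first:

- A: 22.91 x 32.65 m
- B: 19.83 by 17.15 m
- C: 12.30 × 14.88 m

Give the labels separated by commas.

C, B, A

Ratios: A = 32.65 / 22.91 ≈ 1.425; B = 19.83 / 17.15 ≈ 1.156; C = 14.88 / 12.30 ≈ 1.210.
|Δ from 1.250|: A 0.175; B 0.094; C 0.040.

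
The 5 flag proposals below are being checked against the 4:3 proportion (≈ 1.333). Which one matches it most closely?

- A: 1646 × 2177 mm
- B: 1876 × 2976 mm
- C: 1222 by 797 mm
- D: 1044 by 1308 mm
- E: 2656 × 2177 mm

A

Ratios (long/short): A ≈ 1.323; B ≈ 1.586; C ≈ 1.533; D ≈ 1.253; E ≈ 1.220.
4:3 ≈ 1.333; option A is nearest (Δ 0.010).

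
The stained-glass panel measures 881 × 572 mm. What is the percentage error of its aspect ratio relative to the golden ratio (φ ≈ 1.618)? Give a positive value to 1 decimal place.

4.8%

Ratio = 881 / 572 ≈ 1.5402.
Ideal golden ratio ≈ 1.6180. |1.5402 − 1.6180| / 1.6180 ≈ 4.81% → 4.8%.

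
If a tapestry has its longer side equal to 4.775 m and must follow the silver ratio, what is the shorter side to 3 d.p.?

1.978 m

silver ratio ≈ 2.41421.
Shorter side = 4.775 ÷ 2.41421 ≈ 1.97787 → 1.978 m.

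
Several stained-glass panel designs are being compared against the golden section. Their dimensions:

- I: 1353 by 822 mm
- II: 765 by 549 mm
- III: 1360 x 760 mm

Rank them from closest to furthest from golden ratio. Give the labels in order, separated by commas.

I: 1353/822 ≈ 1.646 → |1.646 − 1.618| = 0.028
II: 765/549 ≈ 1.393 → |1.393 − 1.618| = 0.225
III: 1360/760 ≈ 1.789 → |1.789 − 1.618| = 0.171

I, III, II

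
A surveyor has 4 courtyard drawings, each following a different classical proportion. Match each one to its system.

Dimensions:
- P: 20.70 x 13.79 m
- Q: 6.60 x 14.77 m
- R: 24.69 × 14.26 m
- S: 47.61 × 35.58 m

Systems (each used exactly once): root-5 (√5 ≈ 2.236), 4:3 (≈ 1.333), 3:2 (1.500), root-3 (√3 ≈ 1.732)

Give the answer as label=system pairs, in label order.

Ratios: P ≈ 1.501; Q ≈ 2.238; R ≈ 1.731; S ≈ 1.338.
Targets: root-5 ≈ 2.236; 4:3 ≈ 1.333; 3:2 ≈ 1.500; root-3 ≈ 1.732.

P=3:2, Q=root-5, R=root-3, S=4:3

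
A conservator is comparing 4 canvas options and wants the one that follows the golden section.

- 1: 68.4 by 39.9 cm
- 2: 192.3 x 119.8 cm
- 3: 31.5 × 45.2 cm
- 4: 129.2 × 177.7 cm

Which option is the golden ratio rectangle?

Target golden ratio ≈ 1.618.
1: 1.714 (Δ0.096)  2: 1.605 (Δ0.013)  3: 1.435 (Δ0.183)  4: 1.375 (Δ0.243)

2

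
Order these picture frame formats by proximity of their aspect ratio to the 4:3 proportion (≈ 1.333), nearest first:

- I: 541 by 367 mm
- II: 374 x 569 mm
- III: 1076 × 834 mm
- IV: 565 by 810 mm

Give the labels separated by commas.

Ratios: I = 541 / 367 ≈ 1.474; II = 569 / 374 ≈ 1.521; III = 1076 / 834 ≈ 1.290; IV = 810 / 565 ≈ 1.434.
|Δ from 1.333|: I 0.141; II 0.188; III 0.043; IV 0.101.

III, IV, I, II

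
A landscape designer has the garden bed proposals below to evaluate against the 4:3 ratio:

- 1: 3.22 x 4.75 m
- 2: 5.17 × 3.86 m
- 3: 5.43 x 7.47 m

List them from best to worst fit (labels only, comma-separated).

1: 4.75/3.22 ≈ 1.475 → |1.475 − 1.333| = 0.142
2: 5.17/3.86 ≈ 1.339 → |1.339 − 1.333| = 0.006
3: 7.47/5.43 ≈ 1.376 → |1.376 − 1.333| = 0.043

2, 3, 1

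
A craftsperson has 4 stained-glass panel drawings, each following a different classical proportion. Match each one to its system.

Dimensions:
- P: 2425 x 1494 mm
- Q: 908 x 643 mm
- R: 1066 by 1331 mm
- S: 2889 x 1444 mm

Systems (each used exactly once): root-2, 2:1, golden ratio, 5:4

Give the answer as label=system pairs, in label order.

P=golden ratio, Q=root-2, R=5:4, S=2:1

P = 2425/1494 ≈ 1.623 → golden ratio (1.618)
Q = 908/643 ≈ 1.412 → root-2 (1.414)
R = 1331/1066 ≈ 1.249 → 5:4 (1.250)
S = 2889/1444 ≈ 2.001 → 2:1 (2.000)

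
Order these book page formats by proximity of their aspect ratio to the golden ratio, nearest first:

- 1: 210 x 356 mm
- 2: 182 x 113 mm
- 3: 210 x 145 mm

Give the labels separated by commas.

2, 1, 3

Ratios: 1 = 356 / 210 ≈ 1.695; 2 = 182 / 113 ≈ 1.611; 3 = 210 / 145 ≈ 1.448.
|Δ from 1.618|: 1 0.077; 2 0.007; 3 0.170.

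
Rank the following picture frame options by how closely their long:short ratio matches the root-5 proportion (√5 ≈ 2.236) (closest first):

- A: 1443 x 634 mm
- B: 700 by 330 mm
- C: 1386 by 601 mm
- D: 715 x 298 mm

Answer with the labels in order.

A: 1443/634 ≈ 2.276 → |2.276 − 2.236| = 0.040
B: 700/330 ≈ 2.121 → |2.121 − 2.236| = 0.115
C: 1386/601 ≈ 2.306 → |2.306 − 2.236| = 0.070
D: 715/298 ≈ 2.399 → |2.399 − 2.236| = 0.163

A, C, B, D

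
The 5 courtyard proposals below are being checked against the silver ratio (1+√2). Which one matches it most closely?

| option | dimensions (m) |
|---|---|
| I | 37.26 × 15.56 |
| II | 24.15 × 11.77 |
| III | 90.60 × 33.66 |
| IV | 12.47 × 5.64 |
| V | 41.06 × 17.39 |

Ratios (long/short): I ≈ 2.395; II ≈ 2.052; III ≈ 2.692; IV ≈ 2.211; V ≈ 2.361.
silver ratio ≈ 2.414; option I is nearest (Δ 0.019).

I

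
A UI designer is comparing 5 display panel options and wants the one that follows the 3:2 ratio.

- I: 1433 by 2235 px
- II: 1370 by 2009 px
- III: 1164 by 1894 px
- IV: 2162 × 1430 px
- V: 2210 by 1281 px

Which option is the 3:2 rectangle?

IV

Ratios (long/short): I ≈ 1.560; II ≈ 1.466; III ≈ 1.627; IV ≈ 1.512; V ≈ 1.725.
3:2 ≈ 1.500; option IV is nearest (Δ 0.012).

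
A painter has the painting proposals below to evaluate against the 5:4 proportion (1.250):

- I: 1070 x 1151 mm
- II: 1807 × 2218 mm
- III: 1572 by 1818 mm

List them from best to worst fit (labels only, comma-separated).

I: 1151/1070 ≈ 1.076 → |1.076 − 1.250| = 0.174
II: 2218/1807 ≈ 1.227 → |1.227 − 1.250| = 0.023
III: 1818/1572 ≈ 1.156 → |1.156 − 1.250| = 0.094

II, III, I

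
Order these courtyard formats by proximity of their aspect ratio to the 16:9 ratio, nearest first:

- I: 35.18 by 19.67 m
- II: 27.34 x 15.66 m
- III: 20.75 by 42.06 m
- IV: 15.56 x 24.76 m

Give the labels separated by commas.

Ratios: I = 35.18 / 19.67 ≈ 1.789; II = 27.34 / 15.66 ≈ 1.746; III = 42.06 / 20.75 ≈ 2.027; IV = 24.76 / 15.56 ≈ 1.591.
|Δ from 1.778|: I 0.011; II 0.032; III 0.249; IV 0.187.

I, II, IV, III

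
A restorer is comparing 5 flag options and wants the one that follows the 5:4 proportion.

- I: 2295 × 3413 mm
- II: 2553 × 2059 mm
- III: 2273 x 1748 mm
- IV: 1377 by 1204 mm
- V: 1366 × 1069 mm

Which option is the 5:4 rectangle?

Target 5:4 ≈ 1.250.
I: 1.487 (Δ0.237)  II: 1.240 (Δ0.010)  III: 1.300 (Δ0.050)  IV: 1.144 (Δ0.106)  V: 1.278 (Δ0.028)

II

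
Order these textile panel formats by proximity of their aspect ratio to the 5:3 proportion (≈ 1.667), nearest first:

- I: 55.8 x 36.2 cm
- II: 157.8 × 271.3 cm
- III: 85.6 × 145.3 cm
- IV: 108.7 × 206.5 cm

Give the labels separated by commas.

I: 55.8/36.2 ≈ 1.541 → |1.541 − 1.667| = 0.126
II: 271.3/157.8 ≈ 1.719 → |1.719 − 1.667| = 0.052
III: 145.3/85.6 ≈ 1.697 → |1.697 − 1.667| = 0.030
IV: 206.5/108.7 ≈ 1.900 → |1.900 − 1.667| = 0.233

III, II, I, IV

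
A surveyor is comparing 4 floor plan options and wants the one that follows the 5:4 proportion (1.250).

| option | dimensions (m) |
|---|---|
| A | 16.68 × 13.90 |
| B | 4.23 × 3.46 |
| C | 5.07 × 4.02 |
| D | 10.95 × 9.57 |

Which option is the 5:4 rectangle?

C

Ratios (long/short): A ≈ 1.200; B ≈ 1.223; C ≈ 1.261; D ≈ 1.144.
5:4 ≈ 1.250; option C is nearest (Δ 0.011).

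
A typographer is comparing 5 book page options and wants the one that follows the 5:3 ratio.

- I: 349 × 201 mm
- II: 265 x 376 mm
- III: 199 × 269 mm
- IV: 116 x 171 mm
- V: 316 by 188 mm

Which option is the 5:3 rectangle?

V

Ratios (long/short): I ≈ 1.736; II ≈ 1.419; III ≈ 1.352; IV ≈ 1.474; V ≈ 1.681.
5:3 ≈ 1.667; option V is nearest (Δ 0.014).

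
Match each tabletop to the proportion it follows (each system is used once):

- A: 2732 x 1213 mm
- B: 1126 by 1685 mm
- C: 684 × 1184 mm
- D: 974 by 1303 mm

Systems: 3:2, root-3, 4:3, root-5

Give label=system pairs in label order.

A=root-5, B=3:2, C=root-3, D=4:3

A = 2732/1213 ≈ 2.252 → root-5 (2.236)
B = 1685/1126 ≈ 1.496 → 3:2 (1.500)
C = 1184/684 ≈ 1.731 → root-3 (1.732)
D = 1303/974 ≈ 1.338 → 4:3 (1.333)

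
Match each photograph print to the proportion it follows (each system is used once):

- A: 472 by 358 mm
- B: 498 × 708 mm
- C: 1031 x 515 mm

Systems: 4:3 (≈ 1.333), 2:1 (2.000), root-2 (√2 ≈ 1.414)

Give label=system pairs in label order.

A = 472/358 ≈ 1.318 → 4:3 (1.333)
B = 708/498 ≈ 1.422 → root-2 (1.414)
C = 1031/515 ≈ 2.002 → 2:1 (2.000)

A=4:3, B=root-2, C=2:1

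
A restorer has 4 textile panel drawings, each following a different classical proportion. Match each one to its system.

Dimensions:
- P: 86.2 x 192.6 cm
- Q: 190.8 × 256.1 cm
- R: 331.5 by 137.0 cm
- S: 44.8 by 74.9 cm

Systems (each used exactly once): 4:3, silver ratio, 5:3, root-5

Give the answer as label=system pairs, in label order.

P=root-5, Q=4:3, R=silver ratio, S=5:3

P = 192.6/86.2 ≈ 2.234 → root-5 (2.236)
Q = 256.1/190.8 ≈ 1.342 → 4:3 (1.333)
R = 331.5/137.0 ≈ 2.420 → silver ratio (2.414)
S = 74.9/44.8 ≈ 1.672 → 5:3 (1.667)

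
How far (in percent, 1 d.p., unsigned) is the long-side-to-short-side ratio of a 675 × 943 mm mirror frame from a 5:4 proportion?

Ratio = 943 / 675 ≈ 1.3970.
Ideal 5:4 = 1.2500. |1.3970 − 1.2500| / 1.2500 ≈ 11.76% → 11.8%.

11.8%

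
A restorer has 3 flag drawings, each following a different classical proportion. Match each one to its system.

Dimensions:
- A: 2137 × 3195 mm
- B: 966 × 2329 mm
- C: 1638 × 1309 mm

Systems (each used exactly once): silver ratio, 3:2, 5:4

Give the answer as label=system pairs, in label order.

A = 3195/2137 ≈ 1.495 → 3:2 (1.500)
B = 2329/966 ≈ 2.411 → silver ratio (2.414)
C = 1638/1309 ≈ 1.251 → 5:4 (1.250)

A=3:2, B=silver ratio, C=5:4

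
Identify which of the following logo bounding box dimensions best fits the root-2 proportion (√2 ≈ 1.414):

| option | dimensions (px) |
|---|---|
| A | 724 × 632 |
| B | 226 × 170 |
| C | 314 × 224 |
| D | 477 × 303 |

C

Ratios (long/short): A ≈ 1.146; B ≈ 1.329; C ≈ 1.402; D ≈ 1.574.
root-2 ≈ 1.414; option C is nearest (Δ 0.012).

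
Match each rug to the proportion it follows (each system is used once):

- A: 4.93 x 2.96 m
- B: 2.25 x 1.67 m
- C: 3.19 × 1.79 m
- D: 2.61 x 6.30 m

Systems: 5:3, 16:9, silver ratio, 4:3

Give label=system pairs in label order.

A=5:3, B=4:3, C=16:9, D=silver ratio

Ratios: A ≈ 1.666; B ≈ 1.347; C ≈ 1.782; D ≈ 2.414.
Targets: 5:3 ≈ 1.667; 16:9 ≈ 1.778; silver ratio ≈ 2.414; 4:3 ≈ 1.333.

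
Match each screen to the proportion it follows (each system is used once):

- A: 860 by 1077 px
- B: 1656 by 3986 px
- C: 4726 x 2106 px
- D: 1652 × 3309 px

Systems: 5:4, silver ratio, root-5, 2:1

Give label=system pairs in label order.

A=5:4, B=silver ratio, C=root-5, D=2:1

Ratios: A ≈ 1.252; B ≈ 2.407; C ≈ 2.244; D ≈ 2.003.
Targets: 5:4 ≈ 1.250; silver ratio ≈ 2.414; root-5 ≈ 2.236; 2:1 ≈ 2.000.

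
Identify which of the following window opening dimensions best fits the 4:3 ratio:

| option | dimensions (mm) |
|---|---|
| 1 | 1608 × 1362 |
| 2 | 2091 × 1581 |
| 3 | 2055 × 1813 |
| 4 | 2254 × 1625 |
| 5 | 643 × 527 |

Ratios (long/short): 1 ≈ 1.181; 2 ≈ 1.323; 3 ≈ 1.133; 4 ≈ 1.387; 5 ≈ 1.220.
4:3 ≈ 1.333; option 2 is nearest (Δ 0.010).

2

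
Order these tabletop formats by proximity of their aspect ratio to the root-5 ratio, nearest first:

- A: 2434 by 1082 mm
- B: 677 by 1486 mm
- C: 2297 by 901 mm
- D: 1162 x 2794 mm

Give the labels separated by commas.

A, B, D, C

A: 2434/1082 ≈ 2.250 → |2.250 − 2.236| = 0.014
B: 1486/677 ≈ 2.195 → |2.195 − 2.236| = 0.041
C: 2297/901 ≈ 2.549 → |2.549 − 2.236| = 0.313
D: 2794/1162 ≈ 2.404 → |2.404 − 2.236| = 0.168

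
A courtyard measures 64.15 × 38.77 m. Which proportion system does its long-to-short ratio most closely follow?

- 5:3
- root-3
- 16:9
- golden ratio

64.15/38.77 ≈ 1.655. Nearest candidates are 5:3 (1.667, off by 0.012) and golden ratio (1.618, off by 0.037).

5:3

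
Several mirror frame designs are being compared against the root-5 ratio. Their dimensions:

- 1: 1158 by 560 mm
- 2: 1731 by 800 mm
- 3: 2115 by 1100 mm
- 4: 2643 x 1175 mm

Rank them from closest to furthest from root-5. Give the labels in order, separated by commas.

Ratios: 1 = 1158 / 560 ≈ 2.068; 2 = 1731 / 800 ≈ 2.164; 3 = 2115 / 1100 ≈ 1.923; 4 = 2643 / 1175 ≈ 2.249.
|Δ from 2.236|: 1 0.168; 2 0.072; 3 0.313; 4 0.013.

4, 2, 1, 3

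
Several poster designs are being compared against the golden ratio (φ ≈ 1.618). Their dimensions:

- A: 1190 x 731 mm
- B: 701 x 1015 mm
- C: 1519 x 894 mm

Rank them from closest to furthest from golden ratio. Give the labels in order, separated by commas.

A, C, B

A: 1190/731 ≈ 1.628 → |1.628 − 1.618| = 0.010
B: 1015/701 ≈ 1.448 → |1.448 − 1.618| = 0.170
C: 1519/894 ≈ 1.699 → |1.699 − 1.618| = 0.081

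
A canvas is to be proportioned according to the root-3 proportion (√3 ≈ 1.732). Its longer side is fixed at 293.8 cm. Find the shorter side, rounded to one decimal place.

169.6 cm

root-3 ≈ 1.73205.
Shorter side = 293.8 ÷ 1.73205 ≈ 169.626 → 169.6 cm.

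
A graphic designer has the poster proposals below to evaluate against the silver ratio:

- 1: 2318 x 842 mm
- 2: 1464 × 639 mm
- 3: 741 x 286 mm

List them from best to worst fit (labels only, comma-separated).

2, 3, 1

Ratios: 1 = 2318 / 842 ≈ 2.753; 2 = 1464 / 639 ≈ 2.291; 3 = 741 / 286 ≈ 2.591.
|Δ from 2.414|: 1 0.339; 2 0.123; 3 0.177.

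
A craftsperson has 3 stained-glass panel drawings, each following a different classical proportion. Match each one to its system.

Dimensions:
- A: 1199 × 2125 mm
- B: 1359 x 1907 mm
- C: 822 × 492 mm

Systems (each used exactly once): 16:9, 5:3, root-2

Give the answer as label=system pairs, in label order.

A=16:9, B=root-2, C=5:3

Ratios: A ≈ 1.772; B ≈ 1.403; C ≈ 1.671.
Targets: 16:9 ≈ 1.778; 5:3 ≈ 1.667; root-2 ≈ 1.414.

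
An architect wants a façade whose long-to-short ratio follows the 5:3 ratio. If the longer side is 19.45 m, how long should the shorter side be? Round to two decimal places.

5:3 ≈ 1.66667.
Shorter side = 19.45 ÷ 1.66667 ≈ 11.6700 → 11.67 m.

11.67 m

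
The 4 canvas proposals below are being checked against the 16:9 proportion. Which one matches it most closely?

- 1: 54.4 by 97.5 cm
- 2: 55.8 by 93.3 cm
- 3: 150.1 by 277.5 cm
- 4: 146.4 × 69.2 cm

1

Ratios (long/short): 1 ≈ 1.792; 2 ≈ 1.672; 3 ≈ 1.849; 4 ≈ 2.116.
16:9 ≈ 1.778; option 1 is nearest (Δ 0.014).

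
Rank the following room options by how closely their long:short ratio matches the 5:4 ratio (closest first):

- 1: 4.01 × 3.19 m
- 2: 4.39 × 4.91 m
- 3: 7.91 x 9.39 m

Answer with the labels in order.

1: 4.01/3.19 ≈ 1.257 → |1.257 − 1.250| = 0.007
2: 4.91/4.39 ≈ 1.118 → |1.118 − 1.250| = 0.132
3: 9.39/7.91 ≈ 1.187 → |1.187 − 1.250| = 0.063

1, 3, 2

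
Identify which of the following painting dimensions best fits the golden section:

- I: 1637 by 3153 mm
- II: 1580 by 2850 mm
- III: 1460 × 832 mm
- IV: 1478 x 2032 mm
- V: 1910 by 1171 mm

V

Target golden ratio ≈ 1.618.
I: 1.926 (Δ0.308)  II: 1.804 (Δ0.186)  III: 1.755 (Δ0.137)  IV: 1.375 (Δ0.243)  V: 1.631 (Δ0.013)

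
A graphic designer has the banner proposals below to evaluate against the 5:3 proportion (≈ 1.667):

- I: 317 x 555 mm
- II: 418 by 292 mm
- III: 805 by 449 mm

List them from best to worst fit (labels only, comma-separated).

I, III, II

Ratios: I = 555 / 317 ≈ 1.751; II = 418 / 292 ≈ 1.432; III = 805 / 449 ≈ 1.793.
|Δ from 1.667|: I 0.084; II 0.235; III 0.126.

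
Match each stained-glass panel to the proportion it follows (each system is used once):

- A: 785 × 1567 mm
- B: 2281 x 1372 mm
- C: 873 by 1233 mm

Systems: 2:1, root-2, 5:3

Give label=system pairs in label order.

A=2:1, B=5:3, C=root-2

Ratios: A ≈ 1.996; B ≈ 1.663; C ≈ 1.412.
Targets: 2:1 ≈ 2.000; root-2 ≈ 1.414; 5:3 ≈ 1.667.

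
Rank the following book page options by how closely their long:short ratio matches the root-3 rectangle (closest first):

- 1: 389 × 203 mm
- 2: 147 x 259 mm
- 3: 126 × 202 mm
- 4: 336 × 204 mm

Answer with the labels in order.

Ratios: 1 = 389 / 203 ≈ 1.916; 2 = 259 / 147 ≈ 1.762; 3 = 202 / 126 ≈ 1.603; 4 = 336 / 204 ≈ 1.647.
|Δ from 1.732|: 1 0.184; 2 0.030; 3 0.129; 4 0.085.

2, 4, 3, 1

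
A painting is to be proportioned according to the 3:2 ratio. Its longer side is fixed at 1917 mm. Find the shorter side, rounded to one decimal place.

3:2 = 1.50000.
Shorter side = 1917 ÷ 1.50000 ≈ 1278.000 → 1278.0 mm.

1278.0 mm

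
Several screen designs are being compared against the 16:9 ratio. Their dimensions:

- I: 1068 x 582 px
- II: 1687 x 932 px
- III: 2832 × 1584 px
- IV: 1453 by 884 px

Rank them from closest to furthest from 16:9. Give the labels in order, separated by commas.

III, II, I, IV

I: 1068/582 ≈ 1.835 → |1.835 − 1.778| = 0.057
II: 1687/932 ≈ 1.810 → |1.810 − 1.778| = 0.032
III: 2832/1584 ≈ 1.788 → |1.788 − 1.778| = 0.010
IV: 1453/884 ≈ 1.644 → |1.644 − 1.778| = 0.134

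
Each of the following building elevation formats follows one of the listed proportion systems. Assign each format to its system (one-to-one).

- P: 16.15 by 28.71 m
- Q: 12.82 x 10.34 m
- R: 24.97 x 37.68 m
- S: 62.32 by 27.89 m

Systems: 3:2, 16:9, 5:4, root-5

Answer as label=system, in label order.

P = 28.71/16.15 ≈ 1.778 → 16:9 (1.778)
Q = 12.82/10.34 ≈ 1.240 → 5:4 (1.250)
R = 37.68/24.97 ≈ 1.509 → 3:2 (1.500)
S = 62.32/27.89 ≈ 2.234 → root-5 (2.236)

P=16:9, Q=5:4, R=3:2, S=root-5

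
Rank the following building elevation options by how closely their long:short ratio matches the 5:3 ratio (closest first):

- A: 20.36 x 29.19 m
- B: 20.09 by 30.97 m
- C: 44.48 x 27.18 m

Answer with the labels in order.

Ratios: A = 29.19 / 20.36 ≈ 1.434; B = 30.97 / 20.09 ≈ 1.542; C = 44.48 / 27.18 ≈ 1.636.
|Δ from 1.667|: A 0.233; B 0.125; C 0.031.

C, B, A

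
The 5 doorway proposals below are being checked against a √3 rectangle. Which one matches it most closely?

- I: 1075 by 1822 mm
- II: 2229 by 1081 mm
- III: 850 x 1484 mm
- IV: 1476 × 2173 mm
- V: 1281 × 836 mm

Ratios (long/short): I ≈ 1.695; II ≈ 2.062; III ≈ 1.746; IV ≈ 1.472; V ≈ 1.532.
root-3 ≈ 1.732; option III is nearest (Δ 0.014).

III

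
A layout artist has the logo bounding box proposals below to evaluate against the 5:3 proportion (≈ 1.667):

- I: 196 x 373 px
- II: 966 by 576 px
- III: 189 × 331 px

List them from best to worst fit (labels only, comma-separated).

II, III, I

I: 373/196 ≈ 1.903 → |1.903 − 1.667| = 0.236
II: 966/576 ≈ 1.677 → |1.677 − 1.667| = 0.010
III: 331/189 ≈ 1.751 → |1.751 − 1.667| = 0.084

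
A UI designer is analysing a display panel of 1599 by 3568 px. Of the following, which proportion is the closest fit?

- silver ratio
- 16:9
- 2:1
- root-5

Ratio = 3568 / 1599 ≈ 2.231.
Distances: silver ratio 2.414 (Δ 0.183); 16:9 1.778 (Δ 0.453); 2:1 2.000 (Δ 0.231); root-5 2.236 (Δ 0.005).

root-5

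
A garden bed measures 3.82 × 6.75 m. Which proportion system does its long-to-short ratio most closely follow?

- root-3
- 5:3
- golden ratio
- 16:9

16:9

6.75/3.82 ≈ 1.767. Nearest candidates are 16:9 (1.778, off by 0.011) and root-3 (1.732, off by 0.035).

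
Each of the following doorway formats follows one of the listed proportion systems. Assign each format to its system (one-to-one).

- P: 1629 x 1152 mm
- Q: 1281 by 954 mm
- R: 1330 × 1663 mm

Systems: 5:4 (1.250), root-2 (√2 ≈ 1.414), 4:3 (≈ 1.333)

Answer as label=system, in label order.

P = 1629/1152 ≈ 1.414 → root-2 (1.414)
Q = 1281/954 ≈ 1.343 → 4:3 (1.333)
R = 1663/1330 ≈ 1.250 → 5:4 (1.250)

P=root-2, Q=4:3, R=5:4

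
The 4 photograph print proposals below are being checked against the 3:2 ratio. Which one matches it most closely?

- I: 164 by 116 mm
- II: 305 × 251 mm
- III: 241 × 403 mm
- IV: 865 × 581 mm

Ratios (long/short): I ≈ 1.414; II ≈ 1.215; III ≈ 1.672; IV ≈ 1.489.
3:2 ≈ 1.500; option IV is nearest (Δ 0.011).

IV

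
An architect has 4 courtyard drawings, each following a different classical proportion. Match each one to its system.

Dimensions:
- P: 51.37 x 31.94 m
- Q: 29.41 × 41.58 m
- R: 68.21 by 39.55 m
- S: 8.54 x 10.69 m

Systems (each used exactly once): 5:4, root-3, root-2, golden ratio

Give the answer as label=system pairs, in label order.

P=golden ratio, Q=root-2, R=root-3, S=5:4

Ratios: P ≈ 1.608; Q ≈ 1.414; R ≈ 1.725; S ≈ 1.252.
Targets: 5:4 ≈ 1.250; root-3 ≈ 1.732; root-2 ≈ 1.414; golden ratio ≈ 1.618.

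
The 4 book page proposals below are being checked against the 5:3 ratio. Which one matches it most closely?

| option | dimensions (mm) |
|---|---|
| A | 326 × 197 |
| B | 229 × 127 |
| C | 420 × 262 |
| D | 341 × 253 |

Ratios (long/short): A ≈ 1.655; B ≈ 1.803; C ≈ 1.603; D ≈ 1.348.
5:3 ≈ 1.667; option A is nearest (Δ 0.012).

A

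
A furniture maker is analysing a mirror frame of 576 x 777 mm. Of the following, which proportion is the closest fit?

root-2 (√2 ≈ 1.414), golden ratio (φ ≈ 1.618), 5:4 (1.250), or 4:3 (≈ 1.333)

4:3

777/576 ≈ 1.349. Nearest candidates are 4:3 (1.333, off by 0.016) and root-2 (1.414, off by 0.065).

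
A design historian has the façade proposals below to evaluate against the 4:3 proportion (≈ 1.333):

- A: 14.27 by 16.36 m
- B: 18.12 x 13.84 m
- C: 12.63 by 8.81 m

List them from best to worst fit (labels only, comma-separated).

B, C, A

Ratios: A = 16.36 / 14.27 ≈ 1.146; B = 18.12 / 13.84 ≈ 1.309; C = 12.63 / 8.81 ≈ 1.434.
|Δ from 1.333|: A 0.187; B 0.024; C 0.101.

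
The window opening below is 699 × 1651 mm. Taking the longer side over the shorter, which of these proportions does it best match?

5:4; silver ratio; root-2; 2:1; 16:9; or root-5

Ratio = 1651 / 699 ≈ 2.362.
Distances: 5:4 1.250 (Δ 1.112); silver ratio 2.414 (Δ 0.052); root-2 1.414 (Δ 0.948); 2:1 2.000 (Δ 0.362); 16:9 1.778 (Δ 0.584); root-5 2.236 (Δ 0.126).

silver ratio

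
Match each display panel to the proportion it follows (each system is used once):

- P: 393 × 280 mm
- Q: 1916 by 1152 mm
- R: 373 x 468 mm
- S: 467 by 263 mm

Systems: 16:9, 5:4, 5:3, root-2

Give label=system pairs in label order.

Ratios: P ≈ 1.404; Q ≈ 1.663; R ≈ 1.255; S ≈ 1.776.
Targets: 16:9 ≈ 1.778; 5:4 ≈ 1.250; 5:3 ≈ 1.667; root-2 ≈ 1.414.

P=root-2, Q=5:3, R=5:4, S=16:9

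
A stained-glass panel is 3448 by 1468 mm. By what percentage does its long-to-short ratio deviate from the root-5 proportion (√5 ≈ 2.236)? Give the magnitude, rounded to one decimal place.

5.0%

Ratio = 3448 / 1468 ≈ 2.3488.
Ideal root-5 ≈ 2.2361. |2.3488 − 2.2361| / 2.2361 ≈ 5.04% → 5.0%.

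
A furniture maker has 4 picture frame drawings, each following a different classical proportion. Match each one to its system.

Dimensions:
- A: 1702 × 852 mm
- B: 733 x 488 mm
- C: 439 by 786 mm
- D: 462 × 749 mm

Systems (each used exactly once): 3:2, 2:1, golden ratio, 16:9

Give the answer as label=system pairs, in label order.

A = 1702/852 ≈ 1.998 → 2:1 (2.000)
B = 733/488 ≈ 1.502 → 3:2 (1.500)
C = 786/439 ≈ 1.790 → 16:9 (1.778)
D = 749/462 ≈ 1.621 → golden ratio (1.618)

A=2:1, B=3:2, C=16:9, D=golden ratio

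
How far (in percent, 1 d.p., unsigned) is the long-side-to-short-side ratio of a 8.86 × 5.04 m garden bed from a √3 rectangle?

Ratio = 8.86 / 5.04 ≈ 1.7579.
Ideal root-3 ≈ 1.7321. |1.7579 − 1.7321| / 1.7321 ≈ 1.49% → 1.5%.

1.5%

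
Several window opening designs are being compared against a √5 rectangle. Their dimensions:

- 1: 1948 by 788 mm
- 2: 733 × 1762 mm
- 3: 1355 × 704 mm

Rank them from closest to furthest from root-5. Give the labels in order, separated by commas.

1: 1948/788 ≈ 2.472 → |2.472 − 2.236| = 0.236
2: 1762/733 ≈ 2.404 → |2.404 − 2.236| = 0.168
3: 1355/704 ≈ 1.925 → |1.925 − 2.236| = 0.311

2, 1, 3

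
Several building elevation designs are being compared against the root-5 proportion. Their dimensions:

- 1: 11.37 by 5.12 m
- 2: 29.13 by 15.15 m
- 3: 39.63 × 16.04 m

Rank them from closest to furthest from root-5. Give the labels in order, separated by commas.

Ratios: 1 = 11.37 / 5.12 ≈ 2.221; 2 = 29.13 / 15.15 ≈ 1.923; 3 = 39.63 / 16.04 ≈ 2.471.
|Δ from 2.236|: 1 0.015; 2 0.313; 3 0.235.

1, 3, 2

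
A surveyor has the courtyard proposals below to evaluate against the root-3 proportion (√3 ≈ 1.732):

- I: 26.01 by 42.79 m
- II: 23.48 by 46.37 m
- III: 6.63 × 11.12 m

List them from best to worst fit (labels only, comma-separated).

I: 42.79/26.01 ≈ 1.645 → |1.645 − 1.732| = 0.087
II: 46.37/23.48 ≈ 1.975 → |1.975 − 1.732| = 0.243
III: 11.12/6.63 ≈ 1.677 → |1.677 − 1.732| = 0.055

III, I, II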